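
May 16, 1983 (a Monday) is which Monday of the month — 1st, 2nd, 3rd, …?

Day 16 falls in week ⌈16/7⌉ of the month.
Days 1–7 hold the 1st Monday, 8–14 the 2nd, 15–21 the 3rd, 22–28 the 4th, 29–31 the 5th.
16 is in the range for the 3rd.

3rd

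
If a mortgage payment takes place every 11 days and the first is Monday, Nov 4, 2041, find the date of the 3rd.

The 3rd occurrence is 2 intervals after the first: 2 × 11 = 22 days after Nov 4, 2041.
22 days later is Nov 26, 2041.

Nov 26, 2041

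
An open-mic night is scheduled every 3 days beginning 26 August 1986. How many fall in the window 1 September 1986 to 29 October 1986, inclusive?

Occurrences land 3·i days after 26 August 1986 for i = 0, 1, 2, …
1 September 1986 is 6 days after the start; 6 ÷ 3 = 2 remainder 0. First occurrence in the window: #3 on 1 September 1986 (2×3 = 6 days in).
29 October 1986 is 64 days after the start; 64 ÷ 3 = 21 remainder 1. Last occurrence in the window: #22 on 28 October 1986.
Occurrences #3 through #22: 20 in total.

20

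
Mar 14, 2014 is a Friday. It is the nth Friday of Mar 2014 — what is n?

Day 14 falls in week ⌈14/7⌉ of the month.
Days 1–7 hold the 1st Friday, 8–14 the 2nd, 15–21 the 3rd, 22–28 the 4th, 29–31 the 5th.
14 is in the range for the 2nd.

2nd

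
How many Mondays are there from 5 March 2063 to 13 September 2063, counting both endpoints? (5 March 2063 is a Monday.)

5 March 2063 is a Monday; the first Monday on or after it is 5 March 2063.
From 5 March 2063 to 13 September 2063: 26 + 30 + 31 + 30 + 31 + 31 + 13 = 192 days (rest of March, April, May, June, July, August, September).
192 ÷ 7 = 27 full weeks with remainder 3, so 27 more Mondays after the first → 28.

28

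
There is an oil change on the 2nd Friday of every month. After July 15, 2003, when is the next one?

August 8, 2003

July 2003 starts on a Tuesday; its first Friday is the 4th, so the 2nd Friday is the 11th — July 11, 2003.
That is not after July 15, 2003, so look at August 2003.
August 2003 starts on a Friday; its first Friday is the 1st, so the 2nd Friday is the 8th — August 8, 2003.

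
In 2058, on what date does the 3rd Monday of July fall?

July 2058 begins on a Monday, so the first Monday is July 1.
The 3rd Monday is 2 weeks later: 1 + 14 = 15.

July 15, 2058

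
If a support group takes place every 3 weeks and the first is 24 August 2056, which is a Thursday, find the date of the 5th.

16 November 2056

The 5th occurrence is 4 intervals after the first: 4 × 21 = 84 days after 24 August 2056.
August has 31 days — 7 days to the end of August leaves 77.
September has 30 days (47 left).
October has 31 days (16 left).
16 days into November → 16 November 2056.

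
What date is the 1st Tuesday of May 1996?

May 7, 1996

The first Tuesday of May 1996 is May 7.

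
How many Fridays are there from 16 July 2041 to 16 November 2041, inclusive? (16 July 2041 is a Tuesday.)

16 July 2041 is a Tuesday; the first Friday on or after it is 19 July 2041 (3 days later).
From 19 July 2041 to 16 November 2041: 12 + 31 + 30 + 31 + 16 = 120 days (rest of July, August, September, October, November).
120 ÷ 7 = 17 full weeks with remainder 1, so 17 more Fridays after the first → 18.

18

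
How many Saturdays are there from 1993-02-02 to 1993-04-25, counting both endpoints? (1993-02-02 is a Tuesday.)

12

1993-02-02 is a Tuesday; the first Saturday on or after it is 1993-02-06 (4 days later).
From 1993-02-06 to 1993-04-25: 22 + 31 + 25 = 78 days (rest of February, March, April).
78 ÷ 7 = 11 full weeks with remainder 1, so 11 more Saturdays after the first → 12.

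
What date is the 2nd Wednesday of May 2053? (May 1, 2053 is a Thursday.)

May 2053 begins on a Thursday, so the first Wednesday is May 7 (6 days later).
The 2nd Wednesday is 1 weeks later: 7 + 7 = 14.

May 14, 2053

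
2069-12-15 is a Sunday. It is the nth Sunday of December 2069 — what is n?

3rd

Day 15 falls in week ⌈15/7⌉ of the month.
Days 1–7 hold the 1st Sunday, 8–14 the 2nd, 15–21 the 3rd, 22–28 the 4th, 29–31 the 5th.
15 is in the range for the 3rd.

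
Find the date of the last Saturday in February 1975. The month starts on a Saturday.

February 1975 begins on a Saturday, so the first Saturday is February 1.
February 1975 has 28 days. Adding weeks: 1, 8, 15, 22 — the last one ≤ 28 is the 22nd.

1975-02-22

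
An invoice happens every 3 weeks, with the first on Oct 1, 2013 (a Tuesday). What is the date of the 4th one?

The 4th occurrence is 3 intervals after the first: 3 × 21 = 63 days after Oct 1, 2013.
Oct has 31 days — 30 days to the end of Oct leaves 33.
Nov has 30 days (3 left).
3 days into Dec → Dec 3, 2013.

Dec 3, 2013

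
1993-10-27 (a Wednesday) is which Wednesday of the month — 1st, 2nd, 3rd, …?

Day 27 falls in week ⌈27/7⌉ of the month.
Days 1–7 hold the 1st Wednesday, 8–14 the 2nd, 15–21 the 3rd, 22–28 the 4th, 29–31 the 5th.
27 is in the range for the 4th.

4th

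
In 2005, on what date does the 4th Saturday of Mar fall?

Mar 26, 2005

The first Saturday of Mar 2005 is Mar 5.
The 4th Saturday is 3 weeks later: 5 + 21 = 26.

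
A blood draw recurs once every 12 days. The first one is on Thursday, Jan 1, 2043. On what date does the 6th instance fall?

Mar 2, 2043

The 6th occurrence is 5 intervals after the first: 5 × 12 = 60 days after Jan 1, 2043.
Jan has 31 days — 30 days to the end of Jan leaves 30.
Feb has 28 days (2 left).
2 days into Mar → Mar 2, 2043.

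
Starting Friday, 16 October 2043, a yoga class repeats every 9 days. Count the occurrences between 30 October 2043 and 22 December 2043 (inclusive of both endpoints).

Occurrences land 9·i days after 16 October 2043 for i = 0, 1, 2, …
30 October 2043 is 14 days after the start; 14 ÷ 9 = 1 remainder 5; since the remainder is 5, round up to i = 2. First occurrence in the window: #3 on 3 November 2043 (2×9 = 18 days in).
22 December 2043 is 67 days after the start; 67 ÷ 9 = 7 remainder 4. Last occurrence in the window: #8 on 18 December 2043.
Occurrences #3 through #8: 6 in total.

6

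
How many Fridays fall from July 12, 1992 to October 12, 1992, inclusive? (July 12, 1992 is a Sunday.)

July 12, 1992 is a Sunday; the first Friday on or after it is July 17, 1992 (5 days later).
From July 17, 1992 to October 12, 1992: 14 + 31 + 30 + 12 = 87 days (rest of July, August, September, October).
87 ÷ 7 = 12 full weeks with remainder 3, so 12 more Fridays after the first → 13.

13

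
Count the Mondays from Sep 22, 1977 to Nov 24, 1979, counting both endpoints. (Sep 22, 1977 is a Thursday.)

Sep 22, 1977 is a Thursday; the first Monday on or after it is Sep 26, 1977 (4 days later).
From Sep 26, 1977 to Nov 24, 1979: 96 + 365 + 328 = 789 days (rest of 1977, 1978, to Nov 24, 1979 in 1979).
789 ÷ 7 = 112 full weeks with remainder 5, so 112 more Mondays after the first → 113.

113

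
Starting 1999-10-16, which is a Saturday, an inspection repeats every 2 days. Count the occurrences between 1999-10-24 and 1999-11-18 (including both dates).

Occurrences land 2·i days after 1999-10-16 for i = 0, 1, 2, …
1999-10-24 is 8 days after the start; 8 ÷ 2 = 4 remainder 0. First occurrence in the window: #5 on 1999-10-24 (4×2 = 8 days in).
1999-11-18 is 33 days after the start; 33 ÷ 2 = 16 remainder 1. Last occurrence in the window: #17 on 1999-11-17.
Occurrences #5 through #17: 13 in total.

13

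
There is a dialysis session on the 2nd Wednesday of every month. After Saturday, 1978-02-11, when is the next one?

February 1978 starts on a Wednesday; its first Wednesday is the 1st, so the 2nd Wednesday is the 8th — 1978-02-08.
That is not after 1978-02-11, so look at March 1978.
March 1978 starts on a Wednesday; its first Wednesday is the 1st, so the 2nd Wednesday is the 8th — 1978-03-08.

1978-03-08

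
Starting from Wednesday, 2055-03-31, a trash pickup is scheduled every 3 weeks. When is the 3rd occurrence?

The 3rd occurrence is 2 intervals after the first: 2 × 21 = 42 days after 2055-03-31.
March has 31 days — 0 days to the end of March leaves 42.
April has 30 days (12 left).
12 days into May → 2055-05-12.

2055-05-12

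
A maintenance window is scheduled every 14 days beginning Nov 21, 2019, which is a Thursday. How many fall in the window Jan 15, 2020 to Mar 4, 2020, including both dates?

4

Occurrences land 14·i days after Nov 21, 2019 for i = 0, 1, 2, …
Jan 15, 2020 is 55 days after the start; 55 ÷ 14 = 3 remainder 13; since the remainder is 13, round up to i = 4. First occurrence in the window: #5 on Jan 16, 2020 (4×14 = 56 days in).
Mar 4, 2020 is 104 days after the start; 104 ÷ 14 = 7 remainder 6. Last occurrence in the window: #8 on Feb 27, 2020.
Occurrences #5 through #8: 4 in total.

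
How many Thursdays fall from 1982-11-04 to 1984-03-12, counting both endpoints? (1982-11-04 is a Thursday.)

71

1982-11-04 is a Thursday; the first Thursday on or after it is 1982-11-04.
From 1982-11-04 to 1984-03-12: 57 + 365 + 72 = 494 days (rest of 1982, 1983, to 1984-03-12 in 1984).
494 ÷ 7 = 70 full weeks with remainder 4, so 70 more Thursdays after the first → 71.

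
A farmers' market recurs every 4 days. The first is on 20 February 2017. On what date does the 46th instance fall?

19 August 2017

The 46th occurrence is 45 intervals after the first: 45 × 4 = 180 days after 20 February 2017.
February has 28 days — 8 days to the end of February leaves 172.
March has 31 days (141 left).
April has 30 days (111 left).
May has 31 days (80 left).
June has 30 days (50 left).
July has 31 days (19 left).
19 days into August → 19 August 2017.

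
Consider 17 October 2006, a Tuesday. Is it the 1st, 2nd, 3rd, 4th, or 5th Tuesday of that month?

Day 17 falls in week ⌈17/7⌉ of the month.
Days 1–7 hold the 1st Tuesday, 8–14 the 2nd, 15–21 the 3rd, 22–28 the 4th, 29–31 the 5th.
17 is in the range for the 3rd.

3rd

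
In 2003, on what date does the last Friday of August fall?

29 August 2003

August 2003 begins on a Friday, so the first Friday is August 1.
August 2003 has 31 days. Adding weeks: 1, 8, 15, 22, 29 — the last one ≤ 31 is the 29th.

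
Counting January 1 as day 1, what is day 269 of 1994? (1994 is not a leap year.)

Jan has 31 days (269 − 31 = 238 remain).
Feb has 28 days (238 − 28 = 210 remain).
Mar has 31 days (210 − 31 = 179 remain).
Apr has 30 days (179 − 30 = 149 remain).
May has 31 days (149 − 31 = 118 remain).
Jun has 30 days (118 − 30 = 88 remain).
Jul has 31 days (88 − 31 = 57 remain).
Aug has 31 days (57 − 31 = 26 remain).
26 into Sep → Sep 26.

Sep 26, 1994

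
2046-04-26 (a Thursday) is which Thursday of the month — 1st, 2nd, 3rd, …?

4th

Day 26 falls in week ⌈26/7⌉ of the month.
Days 1–7 hold the 1st Thursday, 8–14 the 2nd, 15–21 the 3rd, 22–28 the 4th, 29–31 the 5th.
26 is in the range for the 4th.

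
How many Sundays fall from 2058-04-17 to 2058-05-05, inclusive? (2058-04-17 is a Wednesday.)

3

2058-04-17 is a Wednesday; the first Sunday on or after it is 2058-04-21 (4 days later).
From 2058-04-21 to 2058-05-05: 9 + 5 = 14 days (rest of April, May).
14 ÷ 7 = 2 full weeks with remainder 0, so 2 more Sundays after the first → 3.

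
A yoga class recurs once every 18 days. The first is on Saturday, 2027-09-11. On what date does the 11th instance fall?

2028-03-09

The 11th occurrence is 10 intervals after the first: 10 × 18 = 180 days after 2027-09-11.
September has 30 days — 19 days to the end of September leaves 161.
October has 31 days (130 left).
November has 30 days (100 left).
December has 31 days (69 left).
January has 31 days (38 left).
February has 29 days (9 left).
9 days into March → 2028-03-09.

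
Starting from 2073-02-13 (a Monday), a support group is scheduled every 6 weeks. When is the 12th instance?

The 12th occurrence is 11 intervals after the first: 11 × 42 = 462 days after 2073-02-13.
February has 28 days — 15 days to the end of February leaves 447.
From end of February to end of 2073 is 306 days (141 left).
January has 31 days (110 left).
February has 28 days (82 left).
March has 31 days (51 left).
April has 30 days (21 left).
21 days into May → 2074-05-21.

2074-05-21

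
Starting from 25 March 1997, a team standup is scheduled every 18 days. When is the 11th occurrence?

21 September 1997

The 11th occurrence is 10 intervals after the first: 10 × 18 = 180 days after 25 March 1997.
March has 31 days — 6 days to the end of March leaves 174.
April has 30 days (144 left).
May has 31 days (113 left).
June has 30 days (83 left).
July has 31 days (52 left).
August has 31 days (21 left).
21 days into September → 21 September 1997.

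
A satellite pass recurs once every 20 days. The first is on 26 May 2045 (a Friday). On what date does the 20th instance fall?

10 June 2046

The 20th occurrence is 19 intervals after the first: 19 × 20 = 380 days after 26 May 2045.
May has 31 days — 5 days to the end of May leaves 375.
June has 30 days (345 left).
July has 31 days (314 left).
August has 31 days (283 left).
September has 30 days (253 left).
October has 31 days (222 left).
November has 30 days (192 left).
December has 31 days (161 left).
January has 31 days (130 left).
February has 28 days (102 left).
March has 31 days (71 left).
April has 30 days (41 left).
May has 31 days (10 left).
10 days into June → 10 June 2046.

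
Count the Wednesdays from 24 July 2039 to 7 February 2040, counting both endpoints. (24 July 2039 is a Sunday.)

24 July 2039 is a Sunday; the first Wednesday on or after it is 27 July 2039 (3 days later).
From 27 July 2039 to 7 February 2040: 4 + 31 + 30 + 31 + 30 + 31 + 31 + 7 = 195 days (rest of July, August, September, October, November, December, January, February).
195 ÷ 7 = 27 full weeks with remainder 6, so 27 more Wednesdays after the first → 28.

28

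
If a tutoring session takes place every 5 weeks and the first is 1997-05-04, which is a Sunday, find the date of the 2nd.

The 2nd occurrence is 1 interval after the first: 1 × 35 = 35 days after 1997-05-04.
May has 31 days — 27 days to the end of May leaves 8.
8 days into June → 1997-06-08.

1997-06-08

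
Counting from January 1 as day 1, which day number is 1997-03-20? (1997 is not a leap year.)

79

Days in months before March: 31 + 28 = 59.
Plus 20 days into March → day 79.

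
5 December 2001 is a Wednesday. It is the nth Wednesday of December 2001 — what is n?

1st

Day 5 falls in week ⌈5/7⌉ of the month.
Days 1–7 hold the 1st Wednesday, 8–14 the 2nd, 15–21 the 3rd, 22–28 the 4th, 29–31 the 5th.
5 is in the range for the 1st.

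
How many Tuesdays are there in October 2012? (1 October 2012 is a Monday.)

5

1 October 2012 is a Monday; the first Tuesday on or after it is 2 October 2012 (1 day later).
From 2 October 2012 to 31 October 2012 is 31 − 2 = 29 days.
29 ÷ 7 = 4 full weeks with remainder 1, so 4 more Tuesdays after the first → 5.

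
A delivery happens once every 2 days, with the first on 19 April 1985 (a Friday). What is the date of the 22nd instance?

31 May 1985

The 22nd occurrence is 21 intervals after the first: 21 × 2 = 42 days after 19 April 1985.
April has 30 days — 11 days to the end of April leaves 31.
31 days into May → 31 May 1985.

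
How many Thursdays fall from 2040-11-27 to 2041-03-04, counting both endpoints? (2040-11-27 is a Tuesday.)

14

2040-11-27 is a Tuesday; the first Thursday on or after it is 2040-11-29 (2 days later).
From 2040-11-29 to 2041-03-04: 1 + 31 + 31 + 28 + 4 = 95 days (rest of November, December, January, February, March).
95 ÷ 7 = 13 full weeks with remainder 4, so 13 more Thursdays after the first → 14.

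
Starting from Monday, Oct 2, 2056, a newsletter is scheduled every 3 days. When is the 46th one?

Feb 14, 2057

The 46th occurrence is 45 intervals after the first: 45 × 3 = 135 days after Oct 2, 2056.
Oct has 31 days — 29 days to the end of Oct leaves 106.
Nov has 30 days (76 left).
Dec has 31 days (45 left).
Jan has 31 days (14 left).
14 days into Feb → Feb 14, 2057.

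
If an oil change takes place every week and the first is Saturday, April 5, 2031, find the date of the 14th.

The 14th occurrence is 13 intervals after the first: 13 × 7 = 91 days after April 5, 2031.
April has 30 days — 25 days to the end of April leaves 66.
May has 31 days (35 left).
June has 30 days (5 left).
5 days into July → July 5, 2031.

July 5, 2031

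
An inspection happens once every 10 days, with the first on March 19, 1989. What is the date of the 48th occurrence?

The 48th occurrence is 47 intervals after the first: 47 × 10 = 470 days after March 19, 1989.
March has 31 days — 12 days to the end of March leaves 458.
From end of March to end of 1989 is 275 days (183 left).
January has 31 days (152 left).
February has 28 days (124 left).
March has 31 days (93 left).
April has 30 days (63 left).
May has 31 days (32 left).
June has 30 days (2 left).
2 days into July → July 2, 1990.

July 2, 1990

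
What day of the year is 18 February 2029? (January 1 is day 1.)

49

Days in months before February: 31 = 31.
Plus 18 days into February → day 49.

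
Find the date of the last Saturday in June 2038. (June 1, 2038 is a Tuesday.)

26 June 2038

June 2038 begins on a Tuesday, so the first Saturday is June 5 (4 days later).
June 2038 has 30 days. Adding weeks: 5, 12, 19, 26 — the last one ≤ 30 is the 26th.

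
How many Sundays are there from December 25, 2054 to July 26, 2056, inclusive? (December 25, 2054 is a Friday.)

December 25, 2054 is a Friday; the first Sunday on or after it is December 27, 2054 (2 days later).
From December 27, 2054 to July 26, 2056: 4 + 365 + 208 = 577 days (rest of 2054, 2055, to July 26, 2056 in 2056).
577 ÷ 7 = 82 full weeks with remainder 3, so 82 more Sundays after the first → 83.

83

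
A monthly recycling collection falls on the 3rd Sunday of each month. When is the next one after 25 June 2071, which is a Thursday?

19 July 2071

June 2071 starts on a Monday; its first Sunday is the 7th, so the 3rd Sunday is the 21st — 21 June 2071.
That is not after 25 June 2071, so look at July 2071.
July 2071 starts on a Wednesday; its first Sunday is the 5th, so the 3rd Sunday is the 19th — 19 July 2071.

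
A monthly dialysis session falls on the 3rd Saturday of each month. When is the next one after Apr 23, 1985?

Apr 1985 starts on a Monday; its first Saturday is the 6th, so the 3rd Saturday is the 20th — Apr 20, 1985.
That is not after Apr 23, 1985, so look at May 1985.
May 1985 starts on a Wednesday; its first Saturday is the 4th, so the 3rd Saturday is the 18th — May 18, 1985.

May 18, 1985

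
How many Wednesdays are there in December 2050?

December 1, 2050 is a Thursday; the first Wednesday on or after it is December 7, 2050 (6 days later).
From December 7, 2050 to December 31, 2050 is 31 − 7 = 24 days.
24 ÷ 7 = 3 full weeks with remainder 3, so 3 more Wednesdays after the first → 4.

4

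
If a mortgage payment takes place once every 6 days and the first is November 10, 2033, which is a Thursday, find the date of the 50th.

The 50th occurrence is 49 intervals after the first: 49 × 6 = 294 days after November 10, 2033.
November has 30 days — 20 days to the end of November leaves 274.
December has 31 days (243 left).
January has 31 days (212 left).
February has 28 days (184 left).
March has 31 days (153 left).
April has 30 days (123 left).
May has 31 days (92 left).
June has 30 days (62 left).
July has 31 days (31 left).
31 days into August → August 31, 2034.

August 31, 2034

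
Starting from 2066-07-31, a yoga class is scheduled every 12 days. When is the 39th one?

2067-10-30

The 39th occurrence is 38 intervals after the first: 38 × 12 = 456 days after 2066-07-31.
July has 31 days — 0 days to the end of July leaves 456.
From end of July to end of 2066 is 153 days (303 left).
January has 31 days (272 left).
February has 28 days (244 left).
March has 31 days (213 left).
April has 30 days (183 left).
May has 31 days (152 left).
June has 30 days (122 left).
July has 31 days (91 left).
August has 31 days (60 left).
September has 30 days (30 left).
30 days into October → 2067-10-30.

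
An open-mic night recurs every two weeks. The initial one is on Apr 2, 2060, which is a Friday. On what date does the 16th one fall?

Oct 29, 2060

The 16th occurrence is 15 intervals after the first: 15 × 14 = 210 days after Apr 2, 2060.
Apr has 30 days — 28 days to the end of Apr leaves 182.
May has 31 days (151 left).
Jun has 30 days (121 left).
Jul has 31 days (90 left).
Aug has 31 days (59 left).
Sep has 30 days (29 left).
29 days into Oct → Oct 29, 2060.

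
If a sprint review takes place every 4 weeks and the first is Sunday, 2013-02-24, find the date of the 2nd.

The 2nd occurrence is 1 interval after the first: 1 × 28 = 28 days after 2013-02-24.
February has 28 days — 4 days to the end of February leaves 24.
24 days into March → 2013-03-24.

2013-03-24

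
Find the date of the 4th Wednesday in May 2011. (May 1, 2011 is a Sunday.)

2011-05-25

May 2011 begins on a Sunday, so the first Wednesday is May 4 (3 days later).
The 4th Wednesday is 3 weeks later: 4 + 21 = 25.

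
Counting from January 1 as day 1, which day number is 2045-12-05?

339

Days in months before December: 31 + 28 + 31 + 30 + 31 + 30 + 31 + 31 + 30 + 31 + 30 = 334.
Plus 5 days into December → day 339.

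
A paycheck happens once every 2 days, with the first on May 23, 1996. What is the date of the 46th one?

The 46th occurrence is 45 intervals after the first: 45 × 2 = 90 days after May 23, 1996.
May has 31 days — 8 days to the end of May leaves 82.
Jun has 30 days (52 left).
Jul has 31 days (21 left).
21 days into Aug → Aug 21, 1996.

Aug 21, 1996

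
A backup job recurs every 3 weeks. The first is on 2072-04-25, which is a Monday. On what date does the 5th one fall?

The 5th occurrence is 4 intervals after the first: 4 × 21 = 84 days after 2072-04-25.
April has 30 days — 5 days to the end of April leaves 79.
May has 31 days (48 left).
June has 30 days (18 left).
18 days into July → 2072-07-18.

2072-07-18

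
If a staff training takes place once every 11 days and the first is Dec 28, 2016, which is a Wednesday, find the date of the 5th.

The 5th occurrence is 4 intervals after the first: 4 × 11 = 44 days after Dec 28, 2016.
Dec has 31 days — 3 days to the end of Dec leaves 41.
Jan has 31 days (10 left).
10 days into Feb → Feb 10, 2017.

Feb 10, 2017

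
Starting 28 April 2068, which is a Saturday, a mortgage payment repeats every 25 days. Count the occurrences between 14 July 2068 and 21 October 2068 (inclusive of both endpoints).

Occurrences land 25·i days after 28 April 2068 for i = 0, 1, 2, …
14 July 2068 is 77 days after the start; 77 ÷ 25 = 3 remainder 2; since the remainder is 2, round up to i = 4. First occurrence in the window: #5 on 6 August 2068 (4×25 = 100 days in).
21 October 2068 is 176 days after the start; 176 ÷ 25 = 7 remainder 1. Last occurrence in the window: #8 on 20 October 2068.
Occurrences #5 through #8: 4 in total.

4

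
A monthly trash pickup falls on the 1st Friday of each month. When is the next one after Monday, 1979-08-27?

August 1979 starts on a Wednesday, so its 1st Friday is 1979-08-03 (2 days in).
That is not after 1979-08-27, so look at September 1979.
September 1979 starts on a Saturday, so its 1st Friday is 1979-09-07 (6 days in).

1979-09-07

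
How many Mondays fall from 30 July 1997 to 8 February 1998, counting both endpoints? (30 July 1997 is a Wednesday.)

30 July 1997 is a Wednesday; the first Monday on or after it is 4 August 1997 (5 days later).
From 4 August 1997 to 8 February 1998: 27 + 30 + 31 + 30 + 31 + 31 + 8 = 188 days (rest of August, September, October, November, December, January, February).
188 ÷ 7 = 26 full weeks with remainder 6, so 26 more Mondays after the first → 27.

27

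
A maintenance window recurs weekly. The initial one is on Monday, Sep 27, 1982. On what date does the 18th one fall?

Jan 24, 1983

The 18th occurrence is 17 intervals after the first: 17 × 7 = 119 days after Sep 27, 1982.
Sep has 30 days — 3 days to the end of Sep leaves 116.
Oct has 31 days (85 left).
Nov has 30 days (55 left).
Dec has 31 days (24 left).
24 days into Jan → Jan 24, 1983.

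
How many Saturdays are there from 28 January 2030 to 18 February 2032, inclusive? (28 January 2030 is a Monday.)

28 January 2030 is a Monday; the first Saturday on or after it is 2 February 2030 (5 days later).
From 2 February 2030 to 18 February 2032: 332 + 365 + 49 = 746 days (rest of 2030, 2031, to 18 February 2032 in 2032).
746 ÷ 7 = 106 full weeks with remainder 4, so 106 more Saturdays after the first → 107.

107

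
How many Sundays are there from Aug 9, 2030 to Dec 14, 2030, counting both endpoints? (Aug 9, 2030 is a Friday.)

Aug 9, 2030 is a Friday; the first Sunday on or after it is Aug 11, 2030 (2 days later).
From Aug 11, 2030 to Dec 14, 2030: 20 + 30 + 31 + 30 + 14 = 125 days (rest of Aug, Sep, Oct, Nov, Dec).
125 ÷ 7 = 17 full weeks with remainder 6, so 17 more Sundays after the first → 18.

18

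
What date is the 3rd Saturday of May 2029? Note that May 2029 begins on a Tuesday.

May 2029 begins on a Tuesday, so the first Saturday is May 5 (4 days later).
The 3rd Saturday is 2 weeks later: 5 + 14 = 19.

May 19, 2029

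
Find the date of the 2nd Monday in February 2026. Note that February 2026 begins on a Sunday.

February 2026 begins on a Sunday, so the first Monday is February 2 (1 day later).
The 2nd Monday is 1 weeks later: 2 + 7 = 9.

9 February 2026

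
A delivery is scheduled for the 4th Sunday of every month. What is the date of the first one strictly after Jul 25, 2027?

Jul 2027 starts on a Thursday; its first Sunday is the 4th, so the 4th Sunday is the 25th — Jul 25, 2027.
That is not after Jul 25, 2027, so look at Aug 2027.
Aug 2027 starts on a Sunday; its first Sunday is the 1st, so the 4th Sunday is the 22nd — Aug 22, 2027.

Aug 22, 2027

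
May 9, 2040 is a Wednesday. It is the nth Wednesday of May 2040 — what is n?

Day 9 falls in week ⌈9/7⌉ of the month.
Days 1–7 hold the 1st Wednesday, 8–14 the 2nd, 15–21 the 3rd, 22–28 the 4th, 29–31 the 5th.
9 is in the range for the 2nd.

2nd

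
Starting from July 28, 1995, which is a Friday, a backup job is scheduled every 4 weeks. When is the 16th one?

September 20, 1996

The 16th occurrence is 15 intervals after the first: 15 × 28 = 420 days after July 28, 1995.
July has 31 days — 3 days to the end of July leaves 417.
From end of July to end of 1995 is 153 days (264 left).
January has 31 days (233 left).
February has 29 days (204 left).
March has 31 days (173 left).
April has 30 days (143 left).
May has 31 days (112 left).
June has 30 days (82 left).
July has 31 days (51 left).
August has 31 days (20 left).
20 days into September → September 20, 1996.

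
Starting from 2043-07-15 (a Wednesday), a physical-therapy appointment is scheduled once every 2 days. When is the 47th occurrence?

The 47th occurrence is 46 intervals after the first: 46 × 2 = 92 days after 2043-07-15.
July has 31 days — 16 days to the end of July leaves 76.
August has 31 days (45 left).
September has 30 days (15 left).
15 days into October → 2043-10-15.

2043-10-15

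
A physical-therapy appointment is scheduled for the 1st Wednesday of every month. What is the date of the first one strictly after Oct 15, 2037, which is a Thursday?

Oct 2037 starts on a Thursday, so its 1st Wednesday is Oct 7, 2037 (6 days in).
That is not after Oct 15, 2037, so look at Nov 2037.
Nov 2037 starts on a Sunday, so its 1st Wednesday is Nov 4, 2037 (3 days in).

Nov 4, 2037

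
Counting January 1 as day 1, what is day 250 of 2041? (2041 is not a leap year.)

January has 31 days (250 − 31 = 219 remain).
February has 28 days (219 − 28 = 191 remain).
March has 31 days (191 − 31 = 160 remain).
April has 30 days (160 − 30 = 130 remain).
May has 31 days (130 − 31 = 99 remain).
June has 30 days (99 − 30 = 69 remain).
July has 31 days (69 − 31 = 38 remain).
August has 31 days (38 − 31 = 7 remain).
7 into September → September 7.

7 September 2041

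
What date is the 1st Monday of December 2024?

December 2, 2024

The first Monday of December 2024 is December 2.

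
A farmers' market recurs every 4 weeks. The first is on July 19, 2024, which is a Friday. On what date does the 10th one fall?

March 28, 2025

The 10th occurrence is 9 intervals after the first: 9 × 28 = 252 days after July 19, 2024.
July has 31 days — 12 days to the end of July leaves 240.
August has 31 days (209 left).
September has 30 days (179 left).
October has 31 days (148 left).
November has 30 days (118 left).
December has 31 days (87 left).
January has 31 days (56 left).
February has 28 days (28 left).
28 days into March → March 28, 2025.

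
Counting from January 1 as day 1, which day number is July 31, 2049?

212

Days in months before July: 31 + 28 + 31 + 30 + 31 + 30 = 181.
Plus 31 days into July → day 212.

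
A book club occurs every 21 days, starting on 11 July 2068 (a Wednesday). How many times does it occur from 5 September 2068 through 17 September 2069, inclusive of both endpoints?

Occurrences land 21·i days after 11 July 2068 for i = 0, 1, 2, …
5 September 2068 is 56 days after the start; 56 ÷ 21 = 2 remainder 14; since the remainder is 14, round up to i = 3. First occurrence in the window: #4 on 12 September 2068 (3×21 = 63 days in).
17 September 2069 is 433 days after the start; 433 ÷ 21 = 20 remainder 13. Last occurrence in the window: #21 on 4 September 2069.
Occurrences #4 through #21: 18 in total.

18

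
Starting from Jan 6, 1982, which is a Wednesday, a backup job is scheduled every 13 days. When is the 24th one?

The 24th occurrence is 23 intervals after the first: 23 × 13 = 299 days after Jan 6, 1982.
Jan has 31 days — 25 days to the end of Jan leaves 274.
Feb has 28 days (246 left).
Mar has 31 days (215 left).
Apr has 30 days (185 left).
May has 31 days (154 left).
Jun has 30 days (124 left).
Jul has 31 days (93 left).
Aug has 31 days (62 left).
Sep has 30 days (32 left).
Oct has 31 days (1 left).
1 day into Nov → Nov 1, 1982.

Nov 1, 1982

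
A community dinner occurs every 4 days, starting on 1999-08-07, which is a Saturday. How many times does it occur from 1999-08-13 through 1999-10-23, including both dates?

Occurrences land 4·i days after 1999-08-07 for i = 0, 1, 2, …
1999-08-13 is 6 days after the start; 6 ÷ 4 = 1 remainder 2; since the remainder is 2, round up to i = 2. First occurrence in the window: #3 on 1999-08-15 (2×4 = 8 days in).
1999-10-23 is 77 days after the start; 77 ÷ 4 = 19 remainder 1. Last occurrence in the window: #20 on 1999-10-22.
Occurrences #3 through #20: 18 in total.

18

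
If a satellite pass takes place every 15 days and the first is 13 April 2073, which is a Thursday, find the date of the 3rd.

The 3rd occurrence is 2 intervals after the first: 2 × 15 = 30 days after 13 April 2073.
April has 30 days — 17 days to the end of April leaves 13.
13 days into May → 13 May 2073.

13 May 2073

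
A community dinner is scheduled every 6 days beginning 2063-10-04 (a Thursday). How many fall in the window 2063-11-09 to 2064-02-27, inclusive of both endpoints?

Occurrences land 6·i days after 2063-10-04 for i = 0, 1, 2, …
2063-11-09 is 36 days after the start; 36 ÷ 6 = 6 remainder 0. First occurrence in the window: #7 on 2063-11-09 (6×6 = 36 days in).
2064-02-27 is 146 days after the start; 146 ÷ 6 = 24 remainder 2. Last occurrence in the window: #25 on 2064-02-25.
Occurrences #7 through #25: 19 in total.

19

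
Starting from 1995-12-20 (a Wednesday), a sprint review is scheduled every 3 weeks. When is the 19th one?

The 19th occurrence is 18 intervals after the first: 18 × 21 = 378 days after 1995-12-20.
December has 31 days — 11 days to the end of December leaves 367.
January has 31 days (336 left).
February has 29 days (307 left).
March has 31 days (276 left).
April has 30 days (246 left).
May has 31 days (215 left).
June has 30 days (185 left).
July has 31 days (154 left).
August has 31 days (123 left).
September has 30 days (93 left).
October has 31 days (62 left).
November has 30 days (32 left).
December has 31 days (1 left).
1 day into January → 1997-01-01.

1997-01-01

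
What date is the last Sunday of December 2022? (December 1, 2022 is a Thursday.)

December 2022 begins on a Thursday, so the first Sunday is December 4 (3 days later).
December 2022 has 31 days. Adding weeks: 4, 11, 18, 25 — the last one ≤ 31 is the 25th.

2022-12-25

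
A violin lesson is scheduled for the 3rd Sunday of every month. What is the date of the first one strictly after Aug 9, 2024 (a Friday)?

Aug 18, 2024

Aug 2024 starts on a Thursday; its first Sunday is the 4th, so the 3rd Sunday is the 18th — Aug 18, 2024.
Aug 18, 2024 is after Aug 9, 2024, so that is the next one.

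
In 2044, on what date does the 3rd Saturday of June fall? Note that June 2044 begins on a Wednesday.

June 2044 begins on a Wednesday, so the first Saturday is June 4 (3 days later).
The 3rd Saturday is 2 weeks later: 4 + 14 = 18.

2044-06-18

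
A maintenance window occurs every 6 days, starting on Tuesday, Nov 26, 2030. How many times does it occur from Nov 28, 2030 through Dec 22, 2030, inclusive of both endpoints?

Occurrences land 6·i days after Nov 26, 2030 for i = 0, 1, 2, …
Nov 28, 2030 is 2 days after the start; 2 ÷ 6 = 0 remainder 2; since the remainder is 2, round up to i = 1. First occurrence in the window: #2 on Dec 2, 2030 (1×6 = 6 days in).
Dec 22, 2030 is 26 days after the start; 26 ÷ 6 = 4 remainder 2. Last occurrence in the window: #5 on Dec 20, 2030.
Occurrences #2 through #5: 4 in total.

4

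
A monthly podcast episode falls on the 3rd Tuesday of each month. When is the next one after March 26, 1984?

March 1984 starts on a Thursday; its first Tuesday is the 6th, so the 3rd Tuesday is the 20th — March 20, 1984.
That is not after March 26, 1984, so look at April 1984.
April 1984 starts on a Sunday; its first Tuesday is the 3rd, so the 3rd Tuesday is the 17th — April 17, 1984.

April 17, 1984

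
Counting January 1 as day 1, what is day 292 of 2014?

Oct 19, 2014

Jan has 31 days (292 − 31 = 261 remain).
Feb has 28 days (261 − 28 = 233 remain).
Mar has 31 days (233 − 31 = 202 remain).
Apr has 30 days (202 − 30 = 172 remain).
May has 31 days (172 − 31 = 141 remain).
Jun has 30 days (141 − 30 = 111 remain).
Jul has 31 days (111 − 31 = 80 remain).
Aug has 31 days (80 − 31 = 49 remain).
Sep has 30 days (49 − 30 = 19 remain).
19 into Oct → Oct 19.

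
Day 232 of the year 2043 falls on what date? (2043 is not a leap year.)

January has 31 days (232 − 31 = 201 remain).
February has 28 days (201 − 28 = 173 remain).
March has 31 days (173 − 31 = 142 remain).
April has 30 days (142 − 30 = 112 remain).
May has 31 days (112 − 31 = 81 remain).
June has 30 days (81 − 30 = 51 remain).
July has 31 days (51 − 31 = 20 remain).
20 into August → August 20.

20 August 2043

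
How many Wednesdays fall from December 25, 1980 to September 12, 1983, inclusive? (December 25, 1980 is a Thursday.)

141

December 25, 1980 is a Thursday; the first Wednesday on or after it is December 31, 1980 (6 days later).
From December 31, 1980 to September 12, 1983: 0 + 365 + 365 + 255 = 985 days (rest of 1980, 1981, 1982, to September 12, 1983 in 1983).
985 ÷ 7 = 140 full weeks with remainder 5, so 140 more Wednesdays after the first → 141.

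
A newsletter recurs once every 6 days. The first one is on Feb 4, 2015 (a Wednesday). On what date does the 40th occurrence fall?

The 40th occurrence is 39 intervals after the first: 39 × 6 = 234 days after Feb 4, 2015.
Feb has 28 days — 24 days to the end of Feb leaves 210.
Mar has 31 days (179 left).
Apr has 30 days (149 left).
May has 31 days (118 left).
Jun has 30 days (88 left).
Jul has 31 days (57 left).
Aug has 31 days (26 left).
26 days into Sep → Sep 26, 2015.

Sep 26, 2015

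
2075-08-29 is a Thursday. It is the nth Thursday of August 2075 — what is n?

Day 29 falls in week ⌈29/7⌉ of the month.
Days 1–7 hold the 1st Thursday, 8–14 the 2nd, 15–21 the 3rd, 22–28 the 4th, 29–31 the 5th.
29 is in the range for the 5th.

5th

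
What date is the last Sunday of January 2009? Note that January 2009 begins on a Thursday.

January 2009 begins on a Thursday, so the first Sunday is January 4 (3 days later).
January 2009 has 31 days. Adding weeks: 4, 11, 18, 25 — the last one ≤ 31 is the 25th.

25 January 2009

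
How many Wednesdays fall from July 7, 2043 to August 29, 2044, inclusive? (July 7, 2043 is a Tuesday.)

July 7, 2043 is a Tuesday; the first Wednesday on or after it is July 8, 2043 (1 day later).
From July 8, 2043 to August 29, 2044: 176 + 242 = 418 days (rest of 2043, to August 29, 2044 in 2044).
418 ÷ 7 = 59 full weeks with remainder 5, so 59 more Wednesdays after the first → 60.

60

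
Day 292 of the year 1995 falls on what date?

October 19, 1995

January has 31 days (292 − 31 = 261 remain).
February has 28 days (261 − 28 = 233 remain).
March has 31 days (233 − 31 = 202 remain).
April has 30 days (202 − 30 = 172 remain).
May has 31 days (172 − 31 = 141 remain).
June has 30 days (141 − 30 = 111 remain).
July has 31 days (111 − 31 = 80 remain).
August has 31 days (80 − 31 = 49 remain).
September has 30 days (49 − 30 = 19 remain).
19 into October → October 19.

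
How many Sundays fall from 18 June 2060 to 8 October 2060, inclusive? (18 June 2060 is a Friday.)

16

18 June 2060 is a Friday; the first Sunday on or after it is 20 June 2060 (2 days later).
From 20 June 2060 to 8 October 2060: 10 + 31 + 31 + 30 + 8 = 110 days (rest of June, July, August, September, October).
110 ÷ 7 = 15 full weeks with remainder 5, so 15 more Sundays after the first → 16.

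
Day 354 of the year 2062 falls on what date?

December 20, 2062

January has 31 days (354 − 31 = 323 remain).
February has 28 days (323 − 28 = 295 remain).
March has 31 days (295 − 31 = 264 remain).
April has 30 days (264 − 30 = 234 remain).
May has 31 days (234 − 31 = 203 remain).
June has 30 days (203 − 30 = 173 remain).
July has 31 days (173 − 31 = 142 remain).
August has 31 days (142 − 31 = 111 remain).
September has 30 days (111 − 30 = 81 remain).
October has 31 days (81 − 31 = 50 remain).
November has 30 days (50 − 30 = 20 remain).
20 into December → December 20.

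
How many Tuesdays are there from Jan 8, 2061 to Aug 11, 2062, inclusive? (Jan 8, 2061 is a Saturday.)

Jan 8, 2061 is a Saturday; the first Tuesday on or after it is Jan 11, 2061 (3 days later).
From Jan 11, 2061 to Aug 11, 2062: 354 + 223 = 577 days (rest of 2061, to Aug 11, 2062 in 2062).
577 ÷ 7 = 82 full weeks with remainder 3, so 82 more Tuesdays after the first → 83.

83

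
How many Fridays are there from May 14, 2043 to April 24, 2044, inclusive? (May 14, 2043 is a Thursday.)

50

May 14, 2043 is a Thursday; the first Friday on or after it is May 15, 2043 (1 day later).
From May 15, 2043 to April 24, 2044: 230 + 115 = 345 days (rest of 2043, to April 24, 2044 in 2044).
345 ÷ 7 = 49 full weeks with remainder 2, so 49 more Fridays after the first → 50.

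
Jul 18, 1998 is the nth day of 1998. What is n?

199

Days in months before Jul: 31 + 28 + 31 + 30 + 31 + 30 = 181.
Plus 18 days into Jul → day 199.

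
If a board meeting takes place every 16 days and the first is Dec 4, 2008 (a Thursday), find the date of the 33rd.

Apr 30, 2010

The 33rd occurrence is 32 intervals after the first: 32 × 16 = 512 days after Dec 4, 2008.
Dec has 31 days — 27 days to the end of Dec leaves 485.
2009 has 365 days (120 left).
Jan has 31 days (89 left).
Feb has 28 days (61 left).
Mar has 31 days (30 left).
30 days into Apr → Apr 30, 2010.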